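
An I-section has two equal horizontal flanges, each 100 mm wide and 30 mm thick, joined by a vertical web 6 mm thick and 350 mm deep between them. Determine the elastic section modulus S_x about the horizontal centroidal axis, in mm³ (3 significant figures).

Break the section into simple shapes (no overlaps), measuring from the bottom-left corner of the bounding box.
Bottom flange: 100 × 30, A = 3 000 mm², y = 15 mm, Ī = 225 000 mm⁴.
Web: 6 × 350, A = 2 100 mm², y = 205 mm, Ī = 21 437 500 mm⁴.
Top flange: 100 × 30, A = 3 000 mm², y = 395 mm, Ī = 225 000 mm⁴.
By symmetry the centroid is at mid-height, ȳ = 205 mm.
Transfer each piece to the horizontal centroidal axis using Ī + A·d² with d = y − 205:
  bottom flange: d = -190 mm → contributes +108 525 000 mm⁴
  web: d = 0 mm → contributes +21 437 500 mm⁴
  top flange: d = 190 mm → contributes +108 525 000 mm⁴
Total I = 238 487 500 mm⁴.
Extreme fibre distance c = 205 mm; S = I/c = 1 163 354 mm³.

S_x ≈ 1.16 × 10⁶ mm³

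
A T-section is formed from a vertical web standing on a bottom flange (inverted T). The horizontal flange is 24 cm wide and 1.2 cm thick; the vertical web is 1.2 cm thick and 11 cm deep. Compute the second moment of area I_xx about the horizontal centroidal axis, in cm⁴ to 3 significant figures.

Break the section into simple shapes (no overlaps), measuring from the bottom-left corner of the bounding box.
Flange: 24 × 1.2, A = 28.8 cm², y = 0.6 cm, Ī = 3.456 cm⁴.
Web: 1.2 × 11, A = 13.2 cm², y = 6.7 cm, Ī = 133.1 cm⁴.
Centroid: ȳ = ΣA·y / ΣA = 2.5171 cm.
Transfer each piece to the horizontal centroidal axis using Ī + A·d² with d = y − 2.5171:
  flange: d = -1.9171 cm → contributes +109.31 cm⁴
  web: d = 4.1829 cm → contributes +364.05 cm⁴
Total I = 473.36 cm⁴.

I_xx ≈ 473 cm⁴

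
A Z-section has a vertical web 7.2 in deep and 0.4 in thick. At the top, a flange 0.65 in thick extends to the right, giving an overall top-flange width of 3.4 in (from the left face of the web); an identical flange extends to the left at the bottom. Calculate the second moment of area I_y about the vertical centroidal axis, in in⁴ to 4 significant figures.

Decompose the section into non-overlapping parts with the origin at the bottom-left of its bounding rectangle.
Web: 0.4 × 7.2, A = 2.88 in², x = 3.2 in, Ī = 0.0384 in⁴.
Top flange (beyond web): 3 × 0.65, A = 1.95 in², x = 4.9 in, Ī = 1.4625 in⁴.
Bottom flange (beyond web): 3 × 0.65, A = 1.95 in², x = 1.5 in, Ī = 1.4625 in⁴.
Centroid: x̄ = ΣA·x / ΣA = 3.2 in.
Transfer each piece to the vertical centroidal axis using Ī + A·d² with d = x − 3.2:
  web: d = 0 in → contributes +0.0384 in⁴
  top flange (beyond web): d = 1.7 in → contributes +7.098 in⁴
  bottom flange (beyond web): d = -1.7 in → contributes +7.098 in⁴
Total I = 14.2344 in⁴.

I_y ≈ 14.23 in⁴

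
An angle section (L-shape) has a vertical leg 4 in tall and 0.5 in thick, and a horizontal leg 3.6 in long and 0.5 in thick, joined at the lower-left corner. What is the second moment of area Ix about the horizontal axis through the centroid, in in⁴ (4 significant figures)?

Ix ≈ 5.373 in⁴

Treat the section as a set of non-overlapping primitives; coordinates are from the bounding-box lower-left.
Vertical leg: 0.5 × 4, A = 2 in², y = 2 in, Ī = 2.66667 in⁴.
Horizontal leg (remainder): 3.1 × 0.5, A = 1.55 in², y = 0.25 in, Ī = 0.0322917 in⁴.
Centroid: ȳ = ΣA·y / ΣA = 1.23592 in.
Transfer each piece to the horizontal axis through the centroid using Ī + A·d² with d = y − 1.23592:
  vertical leg: d = 0.764085 in → contributes +3.83432 in⁴
  horizontal leg (remainder): d = -0.985915 in → contributes +1.53894 in⁴
Total I = 5.37325 in⁴.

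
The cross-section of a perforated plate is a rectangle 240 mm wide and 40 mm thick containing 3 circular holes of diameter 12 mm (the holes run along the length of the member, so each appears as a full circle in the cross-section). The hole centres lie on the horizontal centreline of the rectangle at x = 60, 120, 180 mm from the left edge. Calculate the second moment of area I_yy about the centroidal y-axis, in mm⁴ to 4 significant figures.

Break the section into simple shapes (no overlaps), measuring from the bottom-left corner of the bounding box.
Plate: 240 × 40, A = 9 600 mm², x = 120 mm, Ī = 46 080 000 mm⁴.
Hole 1 (subtracted): ⌀12, A = 113.097 mm², x = 60 mm, Ī = 1017.88 mm⁴.
Hole 2 (subtracted): ⌀12, A = 113.097 mm², x = 120 mm, Ī = 1017.88 mm⁴.
Hole 3 (subtracted): ⌀12, A = 113.097 mm², x = 180 mm, Ī = 1017.88 mm⁴.
By symmetry the centroid is at mid-width, x̄ = 120 mm.
Transfer each piece to the centroidal y-axis using Ī + A·d² with d = x − 120:
  plate: d = 0 mm → contributes +46 080 000 mm⁴
  hole 1: d = -60 mm → contributes −408 168 mm⁴
  hole 2: d = 0 mm → contributes −1017.88 mm⁴
  hole 3: d = 60 mm → contributes −408 168 mm⁴
Total I = 45 262 646 mm⁴.

I_yy ≈ 4.526 × 10⁷ mm⁴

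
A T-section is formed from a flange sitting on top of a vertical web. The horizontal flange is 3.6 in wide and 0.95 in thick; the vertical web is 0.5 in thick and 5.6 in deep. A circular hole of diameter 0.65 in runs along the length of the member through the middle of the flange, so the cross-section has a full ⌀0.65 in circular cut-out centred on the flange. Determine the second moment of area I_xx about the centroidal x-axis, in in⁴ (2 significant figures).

Decompose the section into non-overlapping parts with the origin at the bottom-left of its bounding rectangle.
Flange: 3.6 × 0.95, A = 3.42 in², y = 6.075 in, Ī = 0.2572 in⁴.
Web: 0.5 × 5.6, A = 2.8 in², y = 2.8 in, Ī = 7.317 in⁴.
Hole (subtracted): ⌀0.65, A = 0.3318 in², y = 6.075 in, Ī = 0.008762 in⁴.
Centroid: ȳ = ΣA·y / ΣA = 4.518 in.
Transfer each piece to the centroidal x-axis using Ī + A·d² with d = y − 4.518:
  flange: d = 1.557 in → contributes +8.552 in⁴
  web: d = -1.718 in → contributes +15.58 in⁴
  hole: d = 1.557 in → contributes −0.8136 in⁴
Total I = 23.32 in⁴.

I_xx ≈ 23 in⁴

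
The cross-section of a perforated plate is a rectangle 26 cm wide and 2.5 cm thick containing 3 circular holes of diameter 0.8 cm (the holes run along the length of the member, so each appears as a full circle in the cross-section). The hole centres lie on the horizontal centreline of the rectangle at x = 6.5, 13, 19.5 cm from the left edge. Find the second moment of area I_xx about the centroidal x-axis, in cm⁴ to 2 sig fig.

Split into non-overlapping primitives; take the origin at the lower-left of the bounding box.
Plate: 26 × 2.5, A = 65 cm², y = 1.25 cm, Ī = 33.85 cm⁴.
Hole 1 (subtracted): ⌀0.8, A = 0.5027 cm², y = 1.25 cm, Ī = 0.02011 cm⁴.
Hole 2 (subtracted): ⌀0.8, A = 0.5027 cm², y = 1.25 cm, Ī = 0.02011 cm⁴.
Hole 3 (subtracted): ⌀0.8, A = 0.5027 cm², y = 1.25 cm, Ī = 0.02011 cm⁴.
By symmetry the centroid is at mid-height, ȳ = 1.25 cm.
All pieces are centred on the centroidal x-axis, so I = ΣĪ (holes subtracted) = 33.79 cm⁴.

I_xx ≈ 34 cm⁴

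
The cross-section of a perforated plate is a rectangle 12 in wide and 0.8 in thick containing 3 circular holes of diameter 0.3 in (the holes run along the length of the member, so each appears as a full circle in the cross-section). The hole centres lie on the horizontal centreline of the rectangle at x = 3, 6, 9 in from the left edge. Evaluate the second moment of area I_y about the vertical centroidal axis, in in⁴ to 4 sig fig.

I_y ≈ 113.9 in⁴

Decompose the section into non-overlapping parts with the origin at the bottom-left of its bounding rectangle.
Plate: 12 × 0.8, A = 9.6 in², x = 6 in, Ī = 115.2 in⁴.
Hole 1 (subtracted): ⌀0.3, A = 0.0706858 in², x = 3 in, Ī = 0.000397608 in⁴.
Hole 2 (subtracted): ⌀0.3, A = 0.0706858 in², x = 6 in, Ī = 0.000397608 in⁴.
Hole 3 (subtracted): ⌀0.3, A = 0.0706858 in², x = 9 in, Ī = 0.000397608 in⁴.
By symmetry the centroid is at mid-width, x̄ = 6 in.
Transfer each piece to the vertical centroidal axis using Ī + A·d² with d = x − 6:
  plate: d = 0 in → contributes +115.2 in⁴
  hole 1: d = -3 in → contributes −0.63657 in⁴
  hole 2: d = 0 in → contributes −0.000397608 in⁴
  hole 3: d = 3 in → contributes −0.63657 in⁴
Total I = 113.926 in⁴.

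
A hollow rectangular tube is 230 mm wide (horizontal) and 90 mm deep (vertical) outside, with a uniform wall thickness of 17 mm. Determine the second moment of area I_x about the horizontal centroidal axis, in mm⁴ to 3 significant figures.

Break the section into simple shapes (no overlaps), measuring from the bottom-left corner of the bounding box.
Outer rectangle: 230 × 90, A = 20 700 mm², y = 45 mm, Ī = 13 972 500 mm⁴.
Inner void (subtracted): 196 × 56, A = 10 976 mm², y = 45 mm, Ī = 2 868 395 mm⁴.
By symmetry the centroid is at mid-height, ȳ = 45 mm.
All pieces are centred on the horizontal centroidal axis, so I = ΣĪ (holes subtracted) = 11 104 105 mm⁴.

I_x ≈ 1.11 × 10⁷ mm⁴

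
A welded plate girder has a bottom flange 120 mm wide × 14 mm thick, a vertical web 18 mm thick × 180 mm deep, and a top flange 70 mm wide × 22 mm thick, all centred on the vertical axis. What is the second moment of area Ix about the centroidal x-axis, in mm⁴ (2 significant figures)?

Ix ≈ 4.0 × 10⁷ mm⁴

Decompose the section into non-overlapping parts with the origin at the bottom-left of its bounding rectangle.
Bottom plate: 120 × 14, A = 1 680 mm², y = 7 mm, Ī = 27 440 mm⁴.
Web plate: 18 × 180, A = 3 240 mm², y = 104 mm, Ī = 8 748 000 mm⁴.
Top plate: 70 × 22, A = 1 540 mm², y = 205 mm, Ī = 62 113 mm⁴.
Centroid: ȳ = ΣA·y / ΣA = 102.9 mm.
Transfer each piece to the centroidal x-axis using Ī + A·d² with d = y − 102.9:
  bottom plate: d = -95.85 mm → contributes +15 462 422 mm⁴
  web plate: d = 1.149 mm → contributes +8 752 275 mm⁴
  top plate: d = 102.1 mm → contributes +16 130 994 mm⁴
Total I = 40 345 691 mm⁴.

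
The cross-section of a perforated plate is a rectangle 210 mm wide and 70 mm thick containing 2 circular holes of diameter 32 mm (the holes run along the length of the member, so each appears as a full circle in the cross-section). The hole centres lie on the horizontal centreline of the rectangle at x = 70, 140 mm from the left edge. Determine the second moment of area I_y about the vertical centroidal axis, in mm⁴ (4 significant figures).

I_y ≈ 5.195 × 10⁷ mm⁴

Treat the section as a set of non-overlapping primitives; coordinates are from the bounding-box lower-left.
Plate: 210 × 70, A = 14 700 mm², x = 105 mm, Ī = 54 022 500 mm⁴.
Hole 1 (subtracted): ⌀32, A = 804.248 mm², x = 70 mm, Ī = 51471.9 mm⁴.
Hole 2 (subtracted): ⌀32, A = 804.248 mm², x = 140 mm, Ī = 51471.9 mm⁴.
By symmetry the centroid is at mid-width, x̄ = 105 mm.
Transfer each piece to the vertical centroidal axis using Ī + A·d² with d = x − 105:
  plate: d = 0 mm → contributes +54 022 500 mm⁴
  hole 1: d = -35 mm → contributes −1 036 675 mm⁴
  hole 2: d = 35 mm → contributes −1 036 675 mm⁴
Total I = 51 949 149 mm⁴.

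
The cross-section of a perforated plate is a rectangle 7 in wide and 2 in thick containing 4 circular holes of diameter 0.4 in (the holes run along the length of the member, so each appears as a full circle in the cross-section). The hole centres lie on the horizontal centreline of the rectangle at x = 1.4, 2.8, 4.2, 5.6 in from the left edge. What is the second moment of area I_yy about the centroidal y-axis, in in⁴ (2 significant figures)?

Decompose the section into non-overlapping parts with the origin at the bottom-left of its bounding rectangle.
Plate: 7 × 2, A = 14 in², x = 3.5 in, Ī = 57.17 in⁴.
Hole 1 (subtracted): ⌀0.4, A = 0.1257 in², x = 1.4 in, Ī = 0.001257 in⁴.
Hole 2 (subtracted): ⌀0.4, A = 0.1257 in², x = 2.8 in, Ī = 0.001257 in⁴.
Hole 3 (subtracted): ⌀0.4, A = 0.1257 in², x = 4.2 in, Ī = 0.001257 in⁴.
Hole 4 (subtracted): ⌀0.4, A = 0.1257 in², x = 5.6 in, Ī = 0.001257 in⁴.
By symmetry the centroid is at mid-width, x̄ = 3.5 in.
Transfer each piece to the centroidal y-axis using Ī + A·d² with d = x − 3.5:
  plate: d = 0 in → contributes +57.17 in⁴
  hole 1: d = -2.1 in → contributes −0.5554 in⁴
  hole 2: d = -0.7 in → contributes −0.06283 in⁴
  hole 3: d = 0.7 in → contributes −0.06283 in⁴
  hole 4: d = 2.1 in → contributes −0.5554 in⁴
Total I = 55.93 in⁴.

I_yy ≈ 56 in⁴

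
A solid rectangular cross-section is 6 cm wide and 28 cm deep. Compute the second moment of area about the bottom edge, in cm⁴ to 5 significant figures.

I_base ≈ 4.3904 × 10⁴ cm⁴

The section: 6 × 28, A = 168 cm², y = 14 cm, Ī = 10 976 cm⁴.
Transfer it to a horizontal axis along the bottom face using Ī + A·d² with d = y − 0:
  the section: d = 14 cm → contributes +43 904 cm⁴
Total I = 43 904 cm⁴.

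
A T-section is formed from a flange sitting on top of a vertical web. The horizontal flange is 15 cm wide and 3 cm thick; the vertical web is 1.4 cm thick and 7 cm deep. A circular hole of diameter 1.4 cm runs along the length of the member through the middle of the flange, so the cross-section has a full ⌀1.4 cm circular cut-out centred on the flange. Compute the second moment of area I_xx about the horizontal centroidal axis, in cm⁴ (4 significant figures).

I_xx ≈ 273.5 cm⁴

Decompose the section into non-overlapping parts with the origin at the bottom-left of its bounding rectangle.
Flange: 15 × 3, A = 45 cm², y = 8.5 cm, Ī = 33.75 cm⁴.
Web: 1.4 × 7, A = 9.8 cm², y = 3.5 cm, Ī = 40.0167 cm⁴.
Hole (subtracted): ⌀1.4, A = 1.53938 cm², y = 8.5 cm, Ī = 0.188574 cm⁴.
Centroid: ȳ = ΣA·y / ΣA = 7.58 cm.
Transfer each piece to the horizontal centroidal axis using Ī + A·d² with d = y − 7.58:
  flange: d = 0.920004 cm → contributes +71.8384 cm⁴
  web: d = -4.08 cm → contributes +203.151 cm⁴
  hole: d = 0.920004 cm → contributes −1.49152 cm⁴
Total I = 273.498 cm⁴.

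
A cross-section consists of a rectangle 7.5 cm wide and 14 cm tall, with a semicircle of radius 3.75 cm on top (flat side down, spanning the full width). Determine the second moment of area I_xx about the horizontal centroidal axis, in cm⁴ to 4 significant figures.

I_xx ≈ 3084 cm⁴

Break the section into simple shapes (no overlaps), measuring from the bottom-left corner of the bounding box.
Rectangular body: 7.5 × 14, A = 105 cm², y = 7 cm, Ī = 1 715 cm⁴.
Semicircular cap: semicircle r = 3.75, A = 22.0893 cm², y = 15.5915 cm, Ī = 21.7049 cm⁴.
Centroid: ȳ = ΣA·y / ΣA = 8.49329 cm.
Transfer each piece to the horizontal centroidal axis using Ī + A·d² with d = y − 8.49329:
  rectangular body: d = -1.49329 cm → contributes +1949.14 cm⁴
  semicircular cap: d = 7.09826 cm → contributes +1134.68 cm⁴
Total I = 3083.82 cm⁴.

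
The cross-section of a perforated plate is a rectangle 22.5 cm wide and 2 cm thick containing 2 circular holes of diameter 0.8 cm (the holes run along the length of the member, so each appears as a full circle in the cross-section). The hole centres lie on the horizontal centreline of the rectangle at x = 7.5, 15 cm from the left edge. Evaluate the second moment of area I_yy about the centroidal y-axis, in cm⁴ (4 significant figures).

I_yy ≈ 1884 cm⁴

Decompose the section into non-overlapping parts with the origin at the bottom-left of its bounding rectangle.
Plate: 22.5 × 2, A = 45 cm², x = 11.25 cm, Ī = 1898.44 cm⁴.
Hole 1 (subtracted): ⌀0.8, A = 0.502655 cm², x = 7.5 cm, Ī = 0.0201062 cm⁴.
Hole 2 (subtracted): ⌀0.8, A = 0.502655 cm², x = 15 cm, Ī = 0.0201062 cm⁴.
By symmetry the centroid is at mid-width, x̄ = 11.25 cm.
Transfer each piece to the centroidal y-axis using Ī + A·d² with d = x − 11.25:
  plate: d = 0 cm → contributes +1898.44 cm⁴
  hole 1: d = -3.75 cm → contributes −7.08869 cm⁴
  hole 2: d = 3.75 cm → contributes −7.08869 cm⁴
Total I = 1884.26 cm⁴.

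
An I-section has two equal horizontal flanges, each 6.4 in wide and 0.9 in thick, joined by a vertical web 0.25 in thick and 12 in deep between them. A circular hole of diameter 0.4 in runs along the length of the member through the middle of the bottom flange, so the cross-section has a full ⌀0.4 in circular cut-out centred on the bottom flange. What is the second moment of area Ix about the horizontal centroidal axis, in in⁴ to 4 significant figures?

Ix ≈ 510.8 in⁴

Split into non-overlapping primitives; take the origin at the lower-left of the bounding box.
Bottom flange: 6.4 × 0.9, A = 5.76 in², y = 0.45 in, Ī = 0.3888 in⁴.
Web: 0.25 × 12, A = 3 in², y = 6.9 in, Ī = 36 in⁴.
Top flange: 6.4 × 0.9, A = 5.76 in², y = 13.35 in, Ī = 0.3888 in⁴.
Hole (subtracted): ⌀0.4, A = 0.125664 in², y = 0.45 in, Ī = 0.00125664 in⁴.
Centroid: ȳ = ΣA·y / ΣA = 6.95631 in.
Transfer each piece to the horizontal centroidal axis using Ī + A·d² with d = y − 6.95631:
  bottom flange: d = -6.50631 in → contributes +244.221 in⁴
  web: d = -0.056309 in → contributes +36.0095 in⁴
  top flange: d = 6.39369 in → contributes +235.853 in⁴
  hole: d = -6.50631 in → contributes −5.32086 in⁴
Total I = 510.764 in⁴.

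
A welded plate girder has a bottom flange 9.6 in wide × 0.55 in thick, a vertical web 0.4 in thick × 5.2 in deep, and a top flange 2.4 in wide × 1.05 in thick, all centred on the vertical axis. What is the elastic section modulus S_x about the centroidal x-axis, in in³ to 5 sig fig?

Split into non-overlapping primitives; take the origin at the lower-left of the bounding box.
Bottom plate: 9.6 × 0.55, A = 5.28 in², y = 0.275 in, Ī = 0.1331 in⁴.
Web plate: 0.4 × 5.2, A = 2.08 in², y = 3.15 in, Ī = 4.686933 in⁴.
Top plate: 2.4 × 1.05, A = 2.52 in², y = 6.275 in, Ī = 0.231525 in⁴.
Centroid: ȳ = ΣA·y / ΣA = 2.410628 in.
Transfer each piece to the centroidal x-axis using Ī + A·d² with d = y − 2.410628:
  bottom plate: d = -2.135628 in → contributes +24.21468 in⁴
  web plate: d = 0.7393725 in → contributes +5.82401 in⁴
  top plate: d = 3.864372 in → contributes +37.86363 in⁴
Total I = 67.90232 in⁴.
Extreme fibre distance c = 4.389372 in; S = I/c = 15.46971 in³.

S_x ≈ 15.470 in³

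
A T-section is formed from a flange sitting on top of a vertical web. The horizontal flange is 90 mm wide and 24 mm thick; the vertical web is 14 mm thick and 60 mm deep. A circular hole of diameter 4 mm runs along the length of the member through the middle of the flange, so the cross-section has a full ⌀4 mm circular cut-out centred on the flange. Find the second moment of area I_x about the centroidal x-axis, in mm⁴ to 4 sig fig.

Decompose the section into non-overlapping parts with the origin at the bottom-left of its bounding rectangle.
Flange: 90 × 24, A = 2 160 mm², y = 72 mm, Ī = 103 680 mm⁴.
Web: 14 × 60, A = 840 mm², y = 30 mm, Ī = 252 000 mm⁴.
Hole (subtracted): ⌀4, A = 12.5664 mm², y = 72 mm, Ī = 12.5664 mm⁴.
Centroid: ȳ = ΣA·y / ΣA = 60.1905 mm.
Transfer each piece to the centroidal x-axis using Ī + A·d² with d = y − 60.1905:
  flange: d = 11.8095 mm → contributes +404 921 mm⁴
  web: d = -30.1905 mm → contributes +1 017 633 mm⁴
  hole: d = 11.8095 mm → contributes −1765.12 mm⁴
Total I = 1 420 789 mm⁴.

I_x ≈ 1.421 × 10⁶ mm⁴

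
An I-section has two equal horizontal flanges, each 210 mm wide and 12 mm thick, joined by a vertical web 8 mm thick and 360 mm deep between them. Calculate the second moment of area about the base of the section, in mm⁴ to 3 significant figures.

I_base ≈ 4.97 × 10⁸ mm⁴

Break the section into simple shapes (no overlaps), measuring from the bottom-left corner of the bounding box.
Bottom flange: 210 × 12, A = 2 520 mm², y = 6 mm, Ī = 30 240 mm⁴.
Web: 8 × 360, A = 2 880 mm², y = 192 mm, Ī = 31 104 000 mm⁴.
Top flange: 210 × 12, A = 2 520 mm², y = 378 mm, Ī = 30 240 mm⁴.
Transfer each piece to the base of the section using Ī + A·d² with d = y − 0:
  bottom flange: d = 6 mm → contributes +120 960 mm⁴
  web: d = 192 mm → contributes +137 272 320 mm⁴
  top flange: d = 378 mm → contributes +360 097 920 mm⁴
Total I = 497 491 200 mm⁴.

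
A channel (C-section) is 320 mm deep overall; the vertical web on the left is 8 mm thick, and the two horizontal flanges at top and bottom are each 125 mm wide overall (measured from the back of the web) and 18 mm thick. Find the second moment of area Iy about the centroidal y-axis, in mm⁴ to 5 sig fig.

Break the section into simple shapes (no overlaps), measuring from the bottom-left corner of the bounding box.
Web: 8 × 320, A = 2 560 mm², x = 4 mm, Ī = 13653.33 mm⁴.
Top flange (beyond web): 117 × 18, A = 2 106 mm², x = 66.5 mm, Ī = 2 402 420 mm⁴.
Bottom flange (beyond web): 117 × 18, A = 2 106 mm², x = 66.5 mm, Ī = 2 402 420 mm⁴.
Centroid: x̄ = ΣA·x / ΣA = 42.8733 mm.
Transfer each piece to the centroidal y-axis using Ī + A·d² with d = x − 42.8733:
  web: d = -38.8733 mm → contributes +3 882 155 mm⁴
  top flange (beyond web): d = 23.6267 mm → contributes +3 578 033 mm⁴
  bottom flange (beyond web): d = 23.6267 mm → contributes +3 578 033 mm⁴
Total I = 11 038 221 mm⁴.

Iy ≈ 1.1038 × 10⁷ mm⁴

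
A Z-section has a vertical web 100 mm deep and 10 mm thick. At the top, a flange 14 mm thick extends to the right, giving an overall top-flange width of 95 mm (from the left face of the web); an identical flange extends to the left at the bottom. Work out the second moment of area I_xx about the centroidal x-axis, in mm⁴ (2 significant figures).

Break the section into simple shapes (no overlaps), measuring from the bottom-left corner of the bounding box.
Web: 10 × 100, A = 1 000 mm², y = 50 mm, Ī = 833 333 mm⁴.
Top flange (beyond web): 85 × 14, A = 1 190 mm², y = 93 mm, Ī = 19 437 mm⁴.
Bottom flange (beyond web): 85 × 14, A = 1 190 mm², y = 7 mm, Ī = 19 437 mm⁴.
Centroid: ȳ = ΣA·y / ΣA = 50 mm.
Transfer each piece to the centroidal x-axis using Ī + A·d² with d = y − 50:
  web: d = 0 mm → contributes +833 333 mm⁴
  top flange (beyond web): d = 43 mm → contributes +2 219 747 mm⁴
  bottom flange (beyond web): d = -43 mm → contributes +2 219 747 mm⁴
Total I = 5 272 827 mm⁴.

I_xx ≈ 5.3 × 10⁶ mm⁴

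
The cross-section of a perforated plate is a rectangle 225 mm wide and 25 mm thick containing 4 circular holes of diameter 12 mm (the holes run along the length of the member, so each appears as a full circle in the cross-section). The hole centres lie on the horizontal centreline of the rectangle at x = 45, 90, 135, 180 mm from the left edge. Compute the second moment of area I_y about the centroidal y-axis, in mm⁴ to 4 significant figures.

Decompose the section into non-overlapping parts with the origin at the bottom-left of its bounding rectangle.
Plate: 225 × 25, A = 5 625 mm², x = 112.5 mm, Ī = 23 730 469 mm⁴.
Hole 1 (subtracted): ⌀12, A = 113.097 mm², x = 45 mm, Ī = 1017.88 mm⁴.
Hole 2 (subtracted): ⌀12, A = 113.097 mm², x = 90 mm, Ī = 1017.88 mm⁴.
Hole 3 (subtracted): ⌀12, A = 113.097 mm², x = 135 mm, Ī = 1017.88 mm⁴.
Hole 4 (subtracted): ⌀12, A = 113.097 mm², x = 180 mm, Ī = 1017.88 mm⁴.
By symmetry the centroid is at mid-width, x̄ = 112.5 mm.
Transfer each piece to the centroidal y-axis using Ī + A·d² with d = x − 112.5:
  plate: d = 0 mm → contributes +23 730 469 mm⁴
  hole 1: d = -67.5 mm → contributes −516 318 mm⁴
  hole 2: d = -22.5 mm → contributes −58273.4 mm⁴
  hole 3: d = 22.5 mm → contributes −58273.4 mm⁴
  hole 4: d = 67.5 mm → contributes −516 318 mm⁴
Total I = 22 581 287 mm⁴.

I_y ≈ 2.258 × 10⁷ mm⁴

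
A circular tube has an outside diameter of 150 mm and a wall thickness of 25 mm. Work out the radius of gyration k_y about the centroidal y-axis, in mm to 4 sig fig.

Break the section into simple shapes (no overlaps), measuring from the bottom-left corner of the bounding box.
Outer circle: ⌀150, A = 17671.5 mm², x = 75 mm, Ī = 24 850 489 mm⁴.
Bore (subtracted): ⌀100, A = 7853.98 mm², x = 75 mm, Ī = 4 908 739 mm⁴.
By symmetry the centroid is at mid-width, x̄ = 75 mm.
All pieces are centred on the centroidal y-axis, so I = ΣĪ (holes subtracted) = 19 941 750 mm⁴.
Radius of gyration: k = √(I/A) = √(19 941 750 / 9817.48) = 45.0694 mm.

k_y ≈ 45.07 mm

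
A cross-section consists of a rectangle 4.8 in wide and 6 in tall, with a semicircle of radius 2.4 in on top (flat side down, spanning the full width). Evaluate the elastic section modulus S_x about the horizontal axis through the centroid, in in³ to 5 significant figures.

S_x ≈ 45.328 in³

Split into non-overlapping primitives; take the origin at the lower-left of the bounding box.
Rectangular body: 4.8 × 6, A = 28.8 in², y = 3 in, Ī = 86.4 in⁴.
Semicircular cap: semicircle r = 2.4, A = 9.047787 in², y = 7.018592 in, Ī = 3.641473 in⁴.
Centroid: ȳ = ΣA·y / ΣA = 3.960673 in.
Transfer each piece to the horizontal axis through the centroid using Ī + A·d² with d = y − 3.960673:
  rectangular body: d = -0.9606734 in → contributes +112.9793 in⁴
  semicircular cap: d = 3.057918 in → contributes +88.2461 in⁴
Total I = 201.2254 in⁴.
Extreme fibre distance c = 4.439327 in; S = I/c = 45.32792 in³.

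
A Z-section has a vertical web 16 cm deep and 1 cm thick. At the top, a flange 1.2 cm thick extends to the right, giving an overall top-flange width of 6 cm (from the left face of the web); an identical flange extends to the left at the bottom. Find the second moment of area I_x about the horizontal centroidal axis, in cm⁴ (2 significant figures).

Break the section into simple shapes (no overlaps), measuring from the bottom-left corner of the bounding box.
Web: 1 × 16, A = 16 cm², y = 8 cm, Ī = 341.3 cm⁴.
Top flange (beyond web): 5 × 1.2, A = 6 cm², y = 15.4 cm, Ī = 0.72 cm⁴.
Bottom flange (beyond web): 5 × 1.2, A = 6 cm², y = 0.6 cm, Ī = 0.72 cm⁴.
Centroid: ȳ = ΣA·y / ΣA = 8 cm.
Transfer each piece to the horizontal centroidal axis using Ī + A·d² with d = y − 8:
  web: d = 0 cm → contributes +341.3 cm⁴
  top flange (beyond web): d = 7.4 cm → contributes +329.3 cm⁴
  bottom flange (beyond web): d = -7.4 cm → contributes +329.3 cm⁴
Total I = 999.9 cm⁴.

I_x ≈ 1000 cm⁴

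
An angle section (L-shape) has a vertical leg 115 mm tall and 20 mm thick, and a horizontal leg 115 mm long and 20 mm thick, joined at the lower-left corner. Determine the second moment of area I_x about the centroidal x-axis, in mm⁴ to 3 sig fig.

I_x ≈ 4.95 × 10⁶ mm⁴

Break the section into simple shapes (no overlaps), measuring from the bottom-left corner of the bounding box.
Vertical leg: 20 × 115, A = 2 300 mm², y = 57.5 mm, Ī = 2 534 792 mm⁴.
Horizontal leg (remainder): 95 × 20, A = 1 900 mm², y = 10 mm, Ī = 63 333 mm⁴.
Centroid: ȳ = ΣA·y / ΣA = 36.012 mm.
Transfer each piece to the centroidal x-axis using Ī + A·d² with d = y − 36.012:
  vertical leg: d = 21.488 mm → contributes +3 596 790 mm⁴
  horizontal leg (remainder): d = -26.012 mm → contributes +1 348 910 mm⁴
Total I = 4 945 699 mm⁴.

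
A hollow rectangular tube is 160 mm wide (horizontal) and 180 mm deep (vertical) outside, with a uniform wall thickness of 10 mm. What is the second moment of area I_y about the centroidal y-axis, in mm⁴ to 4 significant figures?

I_y ≈ 2.485 × 10⁷ mm⁴

Split into non-overlapping primitives; take the origin at the lower-left of the bounding box.
Outer rectangle: 160 × 180, A = 28 800 mm², x = 80 mm, Ī = 61 440 000 mm⁴.
Inner void (subtracted): 140 × 160, A = 22 400 mm², x = 80 mm, Ī = 36 586 667 mm⁴.
By symmetry the centroid is at mid-width, x̄ = 80 mm.
All pieces are centred on the centroidal y-axis, so I = ΣĪ (holes subtracted) = 24 853 333 mm⁴.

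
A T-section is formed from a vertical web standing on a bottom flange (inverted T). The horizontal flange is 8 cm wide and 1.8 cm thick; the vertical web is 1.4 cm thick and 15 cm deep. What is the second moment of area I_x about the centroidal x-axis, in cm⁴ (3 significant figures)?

I_x ≈ 1000 cm⁴

Break the section into simple shapes (no overlaps), measuring from the bottom-left corner of the bounding box.
Flange: 8 × 1.8, A = 14.4 cm², y = 0.9 cm, Ī = 3.888 cm⁴.
Web: 1.4 × 15, A = 21 cm², y = 9.3 cm, Ī = 393.75 cm⁴.
Centroid: ȳ = ΣA·y / ΣA = 5.8831 cm.
Transfer each piece to the centroidal x-axis using Ī + A·d² with d = y − 5.8831:
  flange: d = -4.9831 cm → contributes +361.45 cm⁴
  web: d = 3.4169 cm → contributes +638.94 cm⁴
Total I = 1000.4 cm⁴.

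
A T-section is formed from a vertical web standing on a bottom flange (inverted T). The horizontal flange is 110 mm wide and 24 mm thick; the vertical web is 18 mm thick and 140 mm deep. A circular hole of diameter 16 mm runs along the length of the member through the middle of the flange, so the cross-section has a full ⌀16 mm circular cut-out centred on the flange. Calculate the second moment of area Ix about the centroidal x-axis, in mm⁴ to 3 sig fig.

Decompose the section into non-overlapping parts with the origin at the bottom-left of its bounding rectangle.
Flange: 110 × 24, A = 2 640 mm², y = 12 mm, Ī = 126 720 mm⁴.
Web: 18 × 140, A = 2 520 mm², y = 94 mm, Ī = 4 116 000 mm⁴.
Hole (subtracted): ⌀16, A = 201.06 mm², y = 12 mm, Ī = 3 217 mm⁴.
Centroid: ȳ = ΣA·y / ΣA = 53.67 mm.
Transfer each piece to the centroidal x-axis using Ī + A·d² with d = y − 53.67:
  flange: d = -41.67 mm → contributes +4 710 833 mm⁴
  web: d = 40.33 mm → contributes +8 214 759 mm⁴
  hole: d = -41.67 mm → contributes −352 342 mm⁴
Total I = 12 573 250 mm⁴.

Ix ≈ 1.26 × 10⁷ mm⁴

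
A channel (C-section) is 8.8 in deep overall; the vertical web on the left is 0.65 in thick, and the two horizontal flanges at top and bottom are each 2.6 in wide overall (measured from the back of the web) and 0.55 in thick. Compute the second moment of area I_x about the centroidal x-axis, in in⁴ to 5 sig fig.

I_x ≈ 73.466 in⁴

Decompose the section into non-overlapping parts with the origin at the bottom-left of its bounding rectangle.
Web: 0.65 × 8.8, A = 5.72 in², y = 4.4 in, Ī = 36.91307 in⁴.
Top flange (beyond web): 1.95 × 0.55, A = 1.0725 in², y = 8.525 in, Ī = 0.02703594 in⁴.
Bottom flange (beyond web): 1.95 × 0.55, A = 1.0725 in², y = 0.275 in, Ī = 0.02703594 in⁴.
By symmetry the centroid is at mid-height, ȳ = 4.4 in.
Transfer each piece to the centroidal x-axis using Ī + A·d² with d = y − 4.4:
  web: d = 0 in → contributes +36.91307 in⁴
  top flange (beyond web): d = 4.125 in → contributes +18.27629 in⁴
  bottom flange (beyond web): d = -4.125 in → contributes +18.27629 in⁴
Total I = 73.46565 in⁴.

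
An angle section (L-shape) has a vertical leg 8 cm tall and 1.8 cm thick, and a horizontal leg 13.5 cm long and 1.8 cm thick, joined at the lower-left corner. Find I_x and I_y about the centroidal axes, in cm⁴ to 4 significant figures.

Decompose the section into non-overlapping parts with the origin at the bottom-left of its bounding rectangle.
Vertical leg: 1.8 × 8, A = 14.4 cm², y = 4 cm, Ī = 76.8 cm⁴.
Horizontal leg (remainder): 11.7 × 1.8, A = 21.06 cm², y = 0.9 cm, Ī = 5.6862 cm⁴.
Centroid: ȳ = ΣA·y / ΣA = 2.15888 cm.
Transfer each piece to the centroidal x-axis using Ī + A·d² with d = y − 2.15888:
  vertical leg: d = 1.84112 cm → contributes +125.612 cm⁴
  horizontal leg (remainder): d = -1.25888 cm → contributes +39.0618 cm⁴
Total I = 164.674 cm⁴.
For the y-axis: x̄ = 4.90888 cm.
Repeating about the centroidal y-axis gives I_y = 633.793 cm⁴.

I_x ≈ 164.7 cm⁴, I_y ≈ 633.8 cm⁴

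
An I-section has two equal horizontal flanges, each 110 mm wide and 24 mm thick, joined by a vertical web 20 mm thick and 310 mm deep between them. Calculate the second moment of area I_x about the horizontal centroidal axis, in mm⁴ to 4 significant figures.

Treat the section as a set of non-overlapping primitives; coordinates are from the bounding-box lower-left.
Bottom flange: 110 × 24, A = 2 640 mm², y = 12 mm, Ī = 126 720 mm⁴.
Web: 20 × 310, A = 6 200 mm², y = 179 mm, Ī = 49 651 667 mm⁴.
Top flange: 110 × 24, A = 2 640 mm², y = 346 mm, Ī = 126 720 mm⁴.
By symmetry the centroid is at mid-height, ȳ = 179 mm.
Transfer each piece to the horizontal centroidal axis using Ī + A·d² with d = y − 179:
  bottom flange: d = -167 mm → contributes +73 753 680 mm⁴
  web: d = 0 mm → contributes +49 651 667 mm⁴
  top flange: d = 167 mm → contributes +73 753 680 mm⁴
Total I = 197 159 027 mm⁴.

I_x ≈ 1.972 × 10⁸ mm⁴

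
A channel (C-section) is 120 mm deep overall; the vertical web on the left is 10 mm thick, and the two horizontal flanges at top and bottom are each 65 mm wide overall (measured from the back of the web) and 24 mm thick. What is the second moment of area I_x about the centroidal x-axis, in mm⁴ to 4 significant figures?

I_x ≈ 7.649 × 10⁶ mm⁴

Break the section into simple shapes (no overlaps), measuring from the bottom-left corner of the bounding box.
Web: 10 × 120, A = 1 200 mm², y = 60 mm, Ī = 1 440 000 mm⁴.
Top flange (beyond web): 55 × 24, A = 1 320 mm², y = 108 mm, Ī = 63 360 mm⁴.
Bottom flange (beyond web): 55 × 24, A = 1 320 mm², y = 12 mm, Ī = 63 360 mm⁴.
By symmetry the centroid is at mid-height, ȳ = 60 mm.
Transfer each piece to the centroidal x-axis using Ī + A·d² with d = y − 60:
  web: d = 0 mm → contributes +1 440 000 mm⁴
  top flange (beyond web): d = 48 mm → contributes +3 104 640 mm⁴
  bottom flange (beyond web): d = -48 mm → contributes +3 104 640 mm⁴
Total I = 7 649 280 mm⁴.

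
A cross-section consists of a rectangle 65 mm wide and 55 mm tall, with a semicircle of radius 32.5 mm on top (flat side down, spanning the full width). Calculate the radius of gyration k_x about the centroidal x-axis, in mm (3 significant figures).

Decompose the section into non-overlapping parts with the origin at the bottom-left of its bounding rectangle.
Rectangular body: 65 × 55, A = 3 575 mm², y = 27.5 mm, Ī = 901 198 mm⁴.
Semicircular cap: semicircle r = 32.5, A = 1659.2 mm², y = 68.793 mm, Ī = 122 452 mm⁴.
Centroid: ȳ = ΣA·y / ΣA = 40.589 mm.
Transfer each piece to the centroidal x-axis using Ī + A·d² with d = y − 40.589:
  rectangular body: d = -13.089 mm → contributes +1 513 715 mm⁴
  semicircular cap: d = 28.204 mm → contributes +1 442 250 mm⁴
Total I = 2 955 965 mm⁴.
Radius of gyration: k = √(I/A) = √(2 955 965 / 5234.2) = 23.764 mm.

k_x ≈ 23.8 mm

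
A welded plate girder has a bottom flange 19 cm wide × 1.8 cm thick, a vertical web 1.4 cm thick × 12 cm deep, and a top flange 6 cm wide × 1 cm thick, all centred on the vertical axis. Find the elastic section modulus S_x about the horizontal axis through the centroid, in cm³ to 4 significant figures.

Break the section into simple shapes (no overlaps), measuring from the bottom-left corner of the bounding box.
Bottom plate: 19 × 1.8, A = 34.2 cm², y = 0.9 cm, Ī = 9.234 cm⁴.
Web plate: 1.4 × 12, A = 16.8 cm², y = 7.8 cm, Ī = 201.6 cm⁴.
Top plate: 6 × 1, A = 6 cm², y = 14.3 cm, Ī = 0.5 cm⁴.
Centroid: ȳ = ΣA·y / ΣA = 4.34421 cm.
Transfer each piece to the horizontal axis through the centroid using Ī + A·d² with d = y − 4.34421:
  bottom plate: d = -3.44421 cm → contributes +414.934 cm⁴
  web plate: d = 3.45579 cm → contributes +402.234 cm⁴
  top plate: d = 9.95579 cm → contributes +595.206 cm⁴
Total I = 1412.37 cm⁴.
Extreme fibre distance c = 10.4558 cm; S = I/c = 135.081 cm³.

S_x ≈ 135.1 cm³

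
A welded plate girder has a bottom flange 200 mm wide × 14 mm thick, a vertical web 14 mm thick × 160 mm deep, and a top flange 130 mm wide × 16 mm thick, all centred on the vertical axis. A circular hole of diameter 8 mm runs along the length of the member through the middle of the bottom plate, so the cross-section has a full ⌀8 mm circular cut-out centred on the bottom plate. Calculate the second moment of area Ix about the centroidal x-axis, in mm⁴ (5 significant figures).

Break the section into simple shapes (no overlaps), measuring from the bottom-left corner of the bounding box.
Bottom plate: 200 × 14, A = 2 800 mm², y = 7 mm, Ī = 45733.33 mm⁴.
Web plate: 14 × 160, A = 2 240 mm², y = 94 mm, Ī = 4 778 667 mm⁴.
Top plate: 130 × 16, A = 2 080 mm², y = 182 mm, Ī = 44373.33 mm⁴.
Hole (subtracted): ⌀8, A = 50.26548 mm², y = 7 mm, Ī = 201.0619 mm⁴.
Centroid: ȳ = ΣA·y / ΣA = 86.05247 mm.
Transfer each piece to the centroidal x-axis using Ī + A·d² with d = y − 86.05247:
  bottom plate: d = -79.05247 mm → contributes +17 543 755 mm⁴
  web plate: d = 7.947527 mm → contributes +4 920 152 mm⁴
  top plate: d = 95.94753 mm → contributes +19 192 703 mm⁴
  hole: d = -79.05247 mm → contributes −314324.8 mm⁴
Total I = 41 342 286 mm⁴.

Ix ≈ 4.1342 × 10⁷ mm⁴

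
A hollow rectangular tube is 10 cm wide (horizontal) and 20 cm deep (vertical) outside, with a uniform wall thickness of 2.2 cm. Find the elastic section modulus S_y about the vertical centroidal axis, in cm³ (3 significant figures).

Split into non-overlapping primitives; take the origin at the lower-left of the bounding box.
Outer rectangle: 10 × 20, A = 200 cm², x = 5 cm, Ī = 1666.7 cm⁴.
Inner void (subtracted): 5.6 × 15.6, A = 87.36 cm², x = 5 cm, Ī = 228.3 cm⁴.
By symmetry the centroid is at mid-width, x̄ = 5 cm.
All pieces are centred on the vertical centroidal axis, so I = ΣĪ (holes subtracted) = 1438.4 cm⁴.
Extreme fibre distance c = 5 cm; S = I/c = 287.67 cm³.

S_y ≈ 288 cm³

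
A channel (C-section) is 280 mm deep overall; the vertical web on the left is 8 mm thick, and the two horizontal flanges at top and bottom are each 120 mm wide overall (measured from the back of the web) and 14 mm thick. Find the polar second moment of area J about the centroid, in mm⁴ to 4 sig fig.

Split into non-overlapping primitives; take the origin at the lower-left of the bounding box.
Web: 8 × 280, A = 2 240 mm², y = 140 mm, Ī = 14 634 667 mm⁴.
Top flange (beyond web): 112 × 14, A = 1 568 mm², y = 273 mm, Ī = 25610.7 mm⁴.
Bottom flange (beyond web): 112 × 14, A = 1 568 mm², y = 7 mm, Ī = 25610.7 mm⁴.
By symmetry the centroid is at mid-height, ȳ = 140 mm.
Transfer each piece to the centroidal x-axis using Ī + A·d² with d = y − 140:
  web: d = 0 mm → contributes +14 634 667 mm⁴
  top flange (beyond web): d = 133 mm → contributes +27 761 963 mm⁴
  bottom flange (beyond web): d = -133 mm → contributes +27 761 963 mm⁴
Total I = 70 158 592 mm⁴.
For the y-axis: x̄ = 39 mm.
Repeating about the centroidal y-axis gives I_y = 7 994 112 mm⁴.
Polar second moment: J = I_x + I_y = 78 152 704 mm⁴.

J ≈ 7.815 × 10⁷ mm⁴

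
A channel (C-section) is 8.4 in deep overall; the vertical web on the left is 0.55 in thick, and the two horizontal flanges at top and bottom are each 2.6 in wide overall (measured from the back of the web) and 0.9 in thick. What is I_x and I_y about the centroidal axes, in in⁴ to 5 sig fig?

I_x ≈ 79.305 in⁴, I_y ≈ 4.8757 in⁴

Decompose the section into non-overlapping parts with the origin at the bottom-left of its bounding rectangle.
Web: 0.55 × 8.4, A = 4.62 in², y = 4.2 in, Ī = 27.1656 in⁴.
Top flange (beyond web): 2.05 × 0.9, A = 1.845 in², y = 7.95 in, Ī = 0.1245375 in⁴.
Bottom flange (beyond web): 2.05 × 0.9, A = 1.845 in², y = 0.45 in, Ī = 0.1245375 in⁴.
By symmetry the centroid is at mid-height, ȳ = 4.2 in.
Transfer each piece to the centroidal x-axis using Ī + A·d² with d = y − 4.2:
  web: d = 0 in → contributes +27.1656 in⁴
  top flange (beyond web): d = 3.75 in → contributes +26.06985 in⁴
  bottom flange (beyond web): d = -3.75 in → contributes +26.06985 in⁴
Total I = 79.3053 in⁴.
For the y-axis: x̄ = 0.8522563 in.
Repeating about the centroidal y-axis gives I_y = 4.875733 in⁴.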